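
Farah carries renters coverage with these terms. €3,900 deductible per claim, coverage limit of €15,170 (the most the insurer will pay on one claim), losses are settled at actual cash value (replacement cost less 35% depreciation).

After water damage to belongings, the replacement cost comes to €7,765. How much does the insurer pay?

€1,147.25

At 35% depreciation, ACV = €7,765 − €2,717.75 = €5,047.25.
Subtract the deductible: €5,047.25 − €3,900 = €1,147.25.
€1,147.25 is within the €15,170 limit, so the insurer pays €1,147.25.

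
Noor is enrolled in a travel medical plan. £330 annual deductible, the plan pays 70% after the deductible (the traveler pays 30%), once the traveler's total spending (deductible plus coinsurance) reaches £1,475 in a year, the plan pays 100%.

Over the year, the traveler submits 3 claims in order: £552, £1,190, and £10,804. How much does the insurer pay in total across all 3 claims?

#1 (£552): deductible takes £330, £222 remains; 30% of £222 = £66.60. Traveler owes £396.60 (running OOP £396.60). Insurer: £552 − £396.60 = £155.40.
#2 (£1,190): 30% coinsurance on £1,190 = £357. Traveler owes £357 (running OOP £753.60). Plan pays £1,190 − £357 = £833.
#3 (£10,804): 30% coinsurance on £10,804 = £3,241.20. Adding that to £753.60 gives £3,994.80, past the £1,475 cap; traveler pays only £1,475 − £753.60 = £721.40. Insurer: £10,804 − £721.40 = £10,082.60.
Insurer total: £155.40 + £833 + £10,082.60 = £11,071.

£11,071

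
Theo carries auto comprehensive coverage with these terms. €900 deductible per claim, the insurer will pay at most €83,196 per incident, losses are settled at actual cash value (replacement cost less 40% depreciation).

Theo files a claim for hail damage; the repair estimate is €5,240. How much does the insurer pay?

Actual cash value after 40% depreciation: €5,240 × 60% = €3,144.
Less the €900 deductible: €3,144 − €900 = €2,244.
€2,244 ≤ €83,196, so the limit doesn't bind; insurer pays €2,244.

€2,244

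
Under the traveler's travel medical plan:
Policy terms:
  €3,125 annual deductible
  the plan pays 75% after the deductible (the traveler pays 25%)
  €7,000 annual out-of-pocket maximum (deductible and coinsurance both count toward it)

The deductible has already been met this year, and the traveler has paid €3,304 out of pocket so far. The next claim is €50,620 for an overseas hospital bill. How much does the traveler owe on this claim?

€3,696

The deductible is already satisfied, so the full bill goes to coinsurance.
25% of €50,620 = €12,655 falls to the traveler.
That would bring total out-of-pocket to €15,959, past the €7,000 cap. The traveler is capped at €7,000 − €3,304 = €3,696 on this claim.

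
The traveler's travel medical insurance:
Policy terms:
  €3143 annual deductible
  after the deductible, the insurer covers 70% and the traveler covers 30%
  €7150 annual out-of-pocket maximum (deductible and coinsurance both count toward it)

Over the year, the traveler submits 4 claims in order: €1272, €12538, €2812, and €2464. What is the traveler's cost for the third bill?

Bill 1, €1272: all of it applies to the deductible. Traveler owes €1272 (running OOP €1272).
Bill 2, €12538: €1871 to deductible, leaving €10667; traveler's 30% is €3200.10. Traveler owes €5071.10 (running OOP €6343.10).
Bill 3, €2812: 30% coinsurance on €2812 = €843.60. OOP would hit €7186.70 > €7150, so the cap limits the traveler to €7150 − €6343.10 = €806.90.

€806.90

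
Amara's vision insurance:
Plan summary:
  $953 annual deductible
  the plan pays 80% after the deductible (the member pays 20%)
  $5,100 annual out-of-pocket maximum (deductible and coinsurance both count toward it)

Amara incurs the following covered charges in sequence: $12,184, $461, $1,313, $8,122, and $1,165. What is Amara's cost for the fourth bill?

$1,546

#1 ($12,184): deductible takes $953, $11,231 remains; coinsurance $11,231 × 20% = $2,246.20. Cost to member: $3,199.20. OOP to date $3,199.20.
#2 ($461): deductible met; 20% of $461 = $92.20. Member pays $92.20; OOP now $3,291.40.
#3 ($1,313): deductible met; 20% of $1,313 = $262.60. Cost to member: $262.60. OOP to date $3,554.
#4 ($8,122): deductible met; 20% of $8,122 = $1,624.40. That would push OOP to $5,178.40, over the $5,100 cap, so member pays $5,100 − $3,554 = $1,546.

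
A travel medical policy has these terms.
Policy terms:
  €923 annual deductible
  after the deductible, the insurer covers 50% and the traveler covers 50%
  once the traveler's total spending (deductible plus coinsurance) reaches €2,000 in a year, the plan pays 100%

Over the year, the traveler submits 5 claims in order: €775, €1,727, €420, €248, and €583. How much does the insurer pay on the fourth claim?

Bill 1, €775: all of it applies to the deductible. Cost to traveler: €775. OOP to date €775. Plan pays €775 − €775 = €0.
Bill 2, €1,727: €148 finishes the deductible; €1,579 goes to coinsurance; 50% of €1,579 = €789.50. Cost to traveler: €937.50. OOP to date €1,712.50. Insurer: €1,727 − €937.50 = €789.50.
Bill 3, €420: deductible met; 50% of €420 = €210. Traveler pays €210; OOP now €1,922.50. Insurer: €420 − €210 = €210.
Bill 4, €248: 50% coinsurance on €248 = €124. Adding that to €1,922.50 gives €2,046.50, past the €2,000 cap; traveler pays only €2,000 − €1,922.50 = €77.50. Plan pays €248 − €77.50 = €170.50.

€170.50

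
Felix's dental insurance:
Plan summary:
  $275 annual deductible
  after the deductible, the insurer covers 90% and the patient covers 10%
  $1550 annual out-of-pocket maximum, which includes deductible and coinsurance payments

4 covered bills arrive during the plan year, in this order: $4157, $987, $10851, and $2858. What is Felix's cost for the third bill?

$788.10

Bill 1, $4157: deductible takes $275, $3882 remains; patient's 10% is $388.20. Cost to patient: $663.20. OOP to date $663.20.
Bill 2, $987: deductible already satisfied, so patient's share is 10% × $987 = $98.70. Patient owes $98.70 (running OOP $761.90).
Bill 3, $10851: deductible already satisfied, so patient's share is 10% × $10851 = $1085.10. OOP would hit $1847 > $1550, so the cap limits the patient to $1550 − $761.90 = $788.10.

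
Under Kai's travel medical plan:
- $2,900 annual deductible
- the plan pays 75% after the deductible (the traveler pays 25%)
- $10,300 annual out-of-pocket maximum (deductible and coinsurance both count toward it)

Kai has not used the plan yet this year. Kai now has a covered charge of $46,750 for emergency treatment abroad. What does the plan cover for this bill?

$36,450

The full $2,900 deductible is still open; $2,900 of this bill applies to it.
The remaining $43,850 (= $46,750 − $2,900) moves to coinsurance.
Traveler's 25% share of $43,850 is $10,962.50.
Traveler responsibility before any cap: $2,900 + $10,962.50 = $13,862.50.
Year-to-date out-of-pocket would reach $0 + $13,862.50 = $13,862.50, above the $10,300 maximum, so the traveler pays only $10,300 − $0 = $10,300.
Insurer pays the balance: $46,750 − $10,300 = $36,450.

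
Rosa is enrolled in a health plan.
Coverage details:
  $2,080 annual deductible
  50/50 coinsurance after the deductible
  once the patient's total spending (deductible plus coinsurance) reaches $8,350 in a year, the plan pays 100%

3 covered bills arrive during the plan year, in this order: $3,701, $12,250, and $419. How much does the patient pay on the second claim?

$5,459.50

Claim 1 ($3,701): $2,080 finishes the deductible; $1,621 goes to coinsurance; coinsurance $1,621 × 50% = $810.50. Cost to patient: $2,890.50. OOP to date $2,890.50.
Claim 2 ($12,250): deductible met; 50% of $12,250 = $6,125. That would push OOP to $9,015.50, over the $8,350 cap, so patient pays $8,350 − $2,890.50 = $5,459.50.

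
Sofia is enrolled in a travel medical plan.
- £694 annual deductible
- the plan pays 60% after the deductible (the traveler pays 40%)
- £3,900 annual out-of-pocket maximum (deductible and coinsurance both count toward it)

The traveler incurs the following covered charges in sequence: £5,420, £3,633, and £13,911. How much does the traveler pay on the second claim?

£1,315.60

Bill 1, £5,420: £694 finishes the deductible; £4,726 goes to coinsurance; traveler's 40% is £1,890.40. Cost to traveler: £2,584.40. OOP to date £2,584.40.
Bill 2, £3,633: deductible already satisfied, so traveler's share is 40% × £3,633 = £1,453.20. Adding that to £2,584.40 gives £4,037.60, past the £3,900 cap; traveler pays only £3,900 − £2,584.40 = £1,315.60.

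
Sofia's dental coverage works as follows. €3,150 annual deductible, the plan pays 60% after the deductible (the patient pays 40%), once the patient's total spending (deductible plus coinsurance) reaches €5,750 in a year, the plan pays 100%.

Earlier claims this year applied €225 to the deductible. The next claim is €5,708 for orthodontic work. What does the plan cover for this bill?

€1,669.80

€225 of the €3,150 deductible is already met, leaving €2,925.
The remaining €2,783 (= €5,708 − €2,925) moves to coinsurance.
Coinsurance: €2,783 × 40% = €1,113.20.
So the patient owes €2,925 + €1,113.20 = €4,038.20 before any cap.
Cumulative spending €225 + €4,038.20 = €4,263.20 stays under the €5,750 maximum.
The plan picks up €5,708 − €4,038.20 = €1,669.80.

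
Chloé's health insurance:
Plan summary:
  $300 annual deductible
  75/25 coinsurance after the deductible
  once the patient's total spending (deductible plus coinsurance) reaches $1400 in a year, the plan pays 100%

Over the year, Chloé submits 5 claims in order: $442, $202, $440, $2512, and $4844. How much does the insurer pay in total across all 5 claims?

$7040

Claim 1 ($442): $300 finishes the deductible; $142 goes to coinsurance; coinsurance $142 × 25% = $35.50. Patient owes $335.50 (running OOP $335.50). Plan pays $442 − $335.50 = $106.50.
Claim 2 ($202): deductible already satisfied, so patient's share is 25% × $202 = $50.50. Cost to patient: $50.50. OOP to date $386. Plan pays $202 − $50.50 = $151.50.
Claim 3 ($440): deductible met; 25% of $440 = $110. Cost to patient: $110. OOP to date $496. Plan pays $440 − $110 = $330.
Claim 4 ($2512): 25% coinsurance on $2512 = $628. Patient owes $628 (running OOP $1124). Plan pays $2512 − $628 = $1884.
Claim 5 ($4844): deductible already satisfied, so patient's share is 25% × $4844 = $1211. OOP would hit $2335 > $1400, so the cap limits the patient to $1400 − $1124 = $276. Insurer: $4844 − $276 = $4568.
Insurer total: $106.50 + $151.50 + $330 + $1884 + $4568 = $7040.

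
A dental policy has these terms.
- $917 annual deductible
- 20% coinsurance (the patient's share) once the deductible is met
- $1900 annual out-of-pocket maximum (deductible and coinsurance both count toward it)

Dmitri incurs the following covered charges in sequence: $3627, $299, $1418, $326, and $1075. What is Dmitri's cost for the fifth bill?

Claim 1 — $3627: $917 finishes the deductible; $2710 goes to coinsurance; patient's 20% is $542. Patient owes $1459 (running OOP $1459).
Claim 2 — $299: 20% coinsurance on $299 = $59.80. Patient pays $59.80; OOP now $1518.80.
Claim 3 — $1418: deductible met; 20% of $1418 = $283.60. Patient pays $283.60; OOP now $1802.40.
Claim 4 — $326: 20% coinsurance on $326 = $65.20. Cost to patient: $65.20. OOP to date $1867.60.
Claim 5 — $1075: deductible met; 20% of $1075 = $215. Adding that to $1867.60 gives $2082.60, past the $1900 cap; patient pays only $1900 − $1867.60 = $32.40.

$32.40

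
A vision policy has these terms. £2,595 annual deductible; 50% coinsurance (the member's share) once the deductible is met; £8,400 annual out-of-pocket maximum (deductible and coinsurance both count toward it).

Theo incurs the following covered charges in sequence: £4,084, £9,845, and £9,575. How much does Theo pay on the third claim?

#1 (£4,084): deductible takes £2,595, £1,489 remains; member's 50% is £744.50. Member pays £3,339.50; OOP now £3,339.50.
#2 (£9,845): 50% coinsurance on £9,845 = £4,922.50. Member owes £4,922.50 (running OOP £8,262).
#3 (£9,575): 50% coinsurance on £9,575 = £4,787.50. That would push OOP to £13,049.50, over the £8,400 cap, so member pays £8,400 − £8,262 = £138.

£138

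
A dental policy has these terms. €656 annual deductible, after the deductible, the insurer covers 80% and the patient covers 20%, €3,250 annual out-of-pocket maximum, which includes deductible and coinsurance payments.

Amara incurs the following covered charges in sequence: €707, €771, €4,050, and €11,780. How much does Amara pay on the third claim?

€810

Claim 1 (€707): deductible takes €656, €51 remains; patient's 20% is €10.20. Patient pays €666.20; OOP now €666.20.
Claim 2 (€771): deductible met; 20% of €771 = €154.20. Patient pays €154.20; OOP now €820.40.
Claim 3 (€4,050): 20% coinsurance on €4,050 = €810. Patient owes €810 (running OOP €1,630.40).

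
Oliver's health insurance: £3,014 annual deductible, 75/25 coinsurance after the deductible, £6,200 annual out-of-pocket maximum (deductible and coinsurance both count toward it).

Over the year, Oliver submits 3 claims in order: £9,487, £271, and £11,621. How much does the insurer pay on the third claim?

£10,121

Claim 1 (£9,487): deductible takes £3,014, £6,473 remains; coinsurance £6,473 × 25% = £1,618.25. Cost to patient: £4,632.25. OOP to date £4,632.25. Insurer: £9,487 − £4,632.25 = £4,854.75.
Claim 2 (£271): deductible met; 25% of £271 = £67.75. Cost to patient: £67.75. OOP to date £4,700. Plan pays £271 − £67.75 = £203.25.
Claim 3 (£11,621): deductible met; 25% of £11,621 = £2,905.25. Adding that to £4,700 gives £7,605.25, past the £6,200 cap; patient pays only £6,200 − £4,700 = £1,500. Plan pays £11,621 − £1,500 = £10,121.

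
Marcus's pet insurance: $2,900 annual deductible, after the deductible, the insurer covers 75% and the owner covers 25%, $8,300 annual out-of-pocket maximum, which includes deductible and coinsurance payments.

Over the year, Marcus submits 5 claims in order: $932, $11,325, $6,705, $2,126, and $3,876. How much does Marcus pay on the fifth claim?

$853

#1 ($932): entire amount goes to the deductible. Cost to owner: $932. OOP to date $932.
#2 ($11,325): $1,968 finishes the deductible; $9,357 goes to coinsurance; owner's 25% is $2,339.25. Owner owes $4,307.25 (running OOP $5,239.25).
#3 ($6,705): deductible already satisfied, so owner's share is 25% × $6,705 = $1,676.25. Owner pays $1,676.25; OOP now $6,915.50.
#4 ($2,126): deductible met; 25% of $2,126 = $531.50. Owner pays $531.50; OOP now $7,447.
#5 ($3,876): deductible met; 25% of $3,876 = $969. That would push OOP to $8,416, over the $8,300 cap, so owner pays $8,300 − $7,447 = $853.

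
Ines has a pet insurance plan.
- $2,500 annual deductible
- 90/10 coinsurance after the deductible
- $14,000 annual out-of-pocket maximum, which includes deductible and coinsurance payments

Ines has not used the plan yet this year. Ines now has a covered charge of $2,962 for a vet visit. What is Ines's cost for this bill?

Nothing has been paid toward the $2,500 deductible, so the first $2,500 of this charge is applied there.
That leaves $2,962 − $2,500 = $462 for coinsurance.
Coinsurance: $462 × 10% = $46.20.
So the owner owes $2,500 + $46.20 = $2,546.20 before any cap.
Year-to-date out-of-pocket becomes $0 + $2,546.20 = $2,546.20, still under the $14,000 maximum, so no cap applies.

$2,546.20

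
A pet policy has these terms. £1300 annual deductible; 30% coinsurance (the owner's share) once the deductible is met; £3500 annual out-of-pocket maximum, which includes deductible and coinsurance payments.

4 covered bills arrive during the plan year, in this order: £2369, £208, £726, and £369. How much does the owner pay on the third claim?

Bill 1, £2369: £1300 to deductible, leaving £1069; owner's 30% is £320.70. Owner owes £1620.70 (running OOP £1620.70).
Bill 2, £208: deductible met; 30% of £208 = £62.40. Owner owes £62.40 (running OOP £1683.10).
Bill 3, £726: deductible already satisfied, so owner's share is 30% × £726 = £217.80. Cost to owner: £217.80. OOP to date £1900.90.

£217.80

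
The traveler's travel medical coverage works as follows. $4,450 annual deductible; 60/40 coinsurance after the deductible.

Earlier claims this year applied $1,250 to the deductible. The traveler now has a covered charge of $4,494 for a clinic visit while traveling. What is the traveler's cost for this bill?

$3,717.60

Remaining deductible: $4,450 − $1,250 = $3,200.
That leaves $4,494 − $3,200 = $1,294 for coinsurance.
40% of $1,294 = $517.60 falls to the traveler.
So the traveler owes $3,200 + $517.60 = $3,717.60.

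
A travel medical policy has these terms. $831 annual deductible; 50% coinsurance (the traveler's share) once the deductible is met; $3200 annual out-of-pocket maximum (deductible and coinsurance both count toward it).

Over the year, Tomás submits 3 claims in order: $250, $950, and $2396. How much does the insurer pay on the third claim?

$1198

Bill 1, $250: all of it applies to the deductible. Cost to traveler: $250. OOP to date $250. Insurer: $250 − $250 = $0.
Bill 2, $950: $581 to deductible, leaving $369; coinsurance $369 × 50% = $184.50. Cost to traveler: $765.50. OOP to date $1015.50. Insurer: $950 − $765.50 = $184.50.
Bill 3, $2396: deductible met; 50% of $2396 = $1198. Traveler pays $1198; OOP now $2213.50. Insurer: $2396 − $1198 = $1198.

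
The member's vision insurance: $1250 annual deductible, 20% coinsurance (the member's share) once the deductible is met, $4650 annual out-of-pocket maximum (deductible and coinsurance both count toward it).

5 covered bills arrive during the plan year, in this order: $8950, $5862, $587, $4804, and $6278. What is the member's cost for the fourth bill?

Claim 1 ($8950): deductible takes $1250, $7700 remains; coinsurance $7700 × 20% = $1540. Cost to member: $2790. OOP to date $2790.
Claim 2 ($5862): deductible already satisfied, so member's share is 20% × $5862 = $1172.40. Cost to member: $1172.40. OOP to date $3962.40.
Claim 3 ($587): deductible already satisfied, so member's share is 20% × $587 = $117.40. Member owes $117.40 (running OOP $4079.80).
Claim 4 ($4804): 20% coinsurance on $4804 = $960.80. OOP would hit $5040.60 > $4650, so the cap limits the member to $4650 − $4079.80 = $570.20.

$570.20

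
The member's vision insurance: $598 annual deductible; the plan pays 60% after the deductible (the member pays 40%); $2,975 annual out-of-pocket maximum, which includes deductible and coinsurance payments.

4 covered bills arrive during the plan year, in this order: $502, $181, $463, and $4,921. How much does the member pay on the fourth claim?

Claim 1 — $502: fully absorbed by the deductible. Member owes $502 (running OOP $502).
Claim 2 — $181: deductible takes $96, $85 remains; member's 40% is $34. Member pays $130; OOP now $632.
Claim 3 — $463: deductible already satisfied, so member's share is 40% × $463 = $185.20. Cost to member: $185.20. OOP to date $817.20.
Claim 4 — $4,921: 40% coinsurance on $4,921 = $1,968.40. Member owes $1,968.40 (running OOP $2,785.60).

$1,968.40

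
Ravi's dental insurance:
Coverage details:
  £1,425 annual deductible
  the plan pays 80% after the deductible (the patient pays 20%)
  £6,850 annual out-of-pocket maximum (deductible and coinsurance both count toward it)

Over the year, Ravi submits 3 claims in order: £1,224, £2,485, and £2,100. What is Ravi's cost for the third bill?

£420

Claim 1 — £1,224: all of it applies to the deductible. Cost to patient: £1,224. OOP to date £1,224.
Claim 2 — £2,485: £201 to deductible, leaving £2,284; 20% of £2,284 = £456.80. Cost to patient: £657.80. OOP to date £1,881.80.
Claim 3 — £2,100: deductible met; 20% of £2,100 = £420. Cost to patient: £420. OOP to date £2,301.80.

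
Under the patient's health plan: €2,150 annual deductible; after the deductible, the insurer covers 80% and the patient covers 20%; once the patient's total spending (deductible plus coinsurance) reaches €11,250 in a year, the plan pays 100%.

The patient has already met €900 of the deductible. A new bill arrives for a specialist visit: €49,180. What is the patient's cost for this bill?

€900 of the €2,150 deductible is already met, leaving €1,250.
The remaining €47,930 (= €49,180 − €1,250) moves to coinsurance.
Coinsurance: €47,930 × 20% = €9,586.
Patient responsibility before any cap: €1,250 + €9,586 = €10,836.
Adding €10,836 to the €900 already spent would give €11,736, which exceeds the €11,250 cap; the patient pays just €11,250 − €900 = €10,350.

€10,350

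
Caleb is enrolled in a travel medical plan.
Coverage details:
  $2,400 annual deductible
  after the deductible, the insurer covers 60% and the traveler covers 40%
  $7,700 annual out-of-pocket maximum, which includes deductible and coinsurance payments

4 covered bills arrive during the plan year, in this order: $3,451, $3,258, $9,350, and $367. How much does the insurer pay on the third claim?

Claim 1 — $3,451: deductible takes $2,400, $1,051 remains; 40% of $1,051 = $420.40. Traveler owes $2,820.40 (running OOP $2,820.40). Insurer: $3,451 − $2,820.40 = $630.60.
Claim 2 — $3,258: deductible already satisfied, so traveler's share is 40% × $3,258 = $1,303.20. Cost to traveler: $1,303.20. OOP to date $4,123.60. Plan pays $3,258 − $1,303.20 = $1,954.80.
Claim 3 — $9,350: deductible already satisfied, so traveler's share is 40% × $9,350 = $3,740. That would push OOP to $7,863.60, over the $7,700 cap, so traveler pays $7,700 − $4,123.60 = $3,576.40. Insurer: $9,350 − $3,576.40 = $5,773.60.

$5,773.60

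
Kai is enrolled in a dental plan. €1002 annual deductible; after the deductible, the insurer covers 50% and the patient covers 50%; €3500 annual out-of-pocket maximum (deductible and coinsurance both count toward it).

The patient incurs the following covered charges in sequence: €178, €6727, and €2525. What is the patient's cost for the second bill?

Claim 1 (€178): all of it applies to the deductible. Patient owes €178 (running OOP €178).
Claim 2 (€6727): €824 finishes the deductible; €5903 goes to coinsurance; 50% of €5903 = €2951.50. Claim cost before the cap: €824 + €2951.50 = €3775.50. Adding that to €178 gives €3953.50, past the €3500 cap; patient pays only €3500 − €178 = €3322.

€3322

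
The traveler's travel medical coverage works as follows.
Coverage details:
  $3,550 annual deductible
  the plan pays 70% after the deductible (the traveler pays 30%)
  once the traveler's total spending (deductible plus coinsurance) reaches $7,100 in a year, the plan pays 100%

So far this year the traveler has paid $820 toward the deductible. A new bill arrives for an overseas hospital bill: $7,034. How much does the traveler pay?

Remaining deductible: $3,550 − $820 = $2,730.
That leaves $7,034 − $2,730 = $4,304 for coinsurance.
Traveler's 30% share of $4,304 is $1,291.20.
So the traveler owes $2,730 + $1,291.20 = $4,021.20 before any cap.
Cumulative spending $820 + $4,021.20 = $4,841.20 stays under the $7,100 maximum.

$4,021.20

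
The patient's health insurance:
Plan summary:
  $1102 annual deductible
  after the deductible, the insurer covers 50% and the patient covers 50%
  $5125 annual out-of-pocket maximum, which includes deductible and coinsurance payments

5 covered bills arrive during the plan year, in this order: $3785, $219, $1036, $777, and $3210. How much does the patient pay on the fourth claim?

Bill 1, $3785: $1102 to deductible, leaving $2683; patient's 50% is $1341.50. Patient pays $2443.50; OOP now $2443.50.
Bill 2, $219: 50% coinsurance on $219 = $109.50. Cost to patient: $109.50. OOP to date $2553.
Bill 3, $1036: deductible met; 50% of $1036 = $518. Patient owes $518 (running OOP $3071).
Bill 4, $777: deductible met; 50% of $777 = $388.50. Patient owes $388.50 (running OOP $3459.50).

$388.50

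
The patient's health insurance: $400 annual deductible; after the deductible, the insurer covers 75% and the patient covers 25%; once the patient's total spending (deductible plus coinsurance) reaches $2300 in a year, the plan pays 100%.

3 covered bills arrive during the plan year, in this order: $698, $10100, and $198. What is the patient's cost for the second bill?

Claim 1 — $698: $400 to deductible, leaving $298; 25% of $298 = $74.50. Patient pays $474.50; OOP now $474.50.
Claim 2 — $10100: deductible already satisfied, so patient's share is 25% × $10100 = $2525. OOP would hit $2999.50 > $2300, so the cap limits the patient to $2300 − $474.50 = $1825.50.

$1825.50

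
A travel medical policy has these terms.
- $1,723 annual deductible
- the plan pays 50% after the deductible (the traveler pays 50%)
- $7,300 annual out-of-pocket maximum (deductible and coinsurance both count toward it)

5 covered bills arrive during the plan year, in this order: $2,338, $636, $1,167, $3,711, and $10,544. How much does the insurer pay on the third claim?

$583.50

Claim 1 — $2,338: $1,723 finishes the deductible; $615 goes to coinsurance; traveler's 50% is $307.50. Traveler owes $2,030.50 (running OOP $2,030.50). Insurer: $2,338 − $2,030.50 = $307.50.
Claim 2 — $636: 50% coinsurance on $636 = $318. Traveler pays $318; OOP now $2,348.50. Insurer: $636 − $318 = $318.
Claim 3 — $1,167: deductible already satisfied, so traveler's share is 50% × $1,167 = $583.50. Traveler pays $583.50; OOP now $2,932. Plan pays $1,167 − $583.50 = $583.50.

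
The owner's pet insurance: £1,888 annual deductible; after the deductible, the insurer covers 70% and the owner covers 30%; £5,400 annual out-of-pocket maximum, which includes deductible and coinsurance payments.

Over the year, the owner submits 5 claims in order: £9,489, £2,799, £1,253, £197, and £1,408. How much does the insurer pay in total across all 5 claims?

£9,746

Bill 1, £9,489: deductible takes £1,888, £7,601 remains; coinsurance £7,601 × 30% = £2,280.30. Owner owes £4,168.30 (running OOP £4,168.30). Plan pays £9,489 − £4,168.30 = £5,320.70.
Bill 2, £2,799: deductible met; 30% of £2,799 = £839.70. Owner pays £839.70; OOP now £5,008. Plan pays £2,799 − £839.70 = £1,959.30.
Bill 3, £1,253: 30% coinsurance on £1,253 = £375.90. Cost to owner: £375.90. OOP to date £5,383.90. Insurer: £1,253 − £375.90 = £877.10.
Bill 4, £197: deductible met; 30% of £197 = £59.10. OOP would hit £5,443 > £5,400, so the cap limits the owner to £5,400 − £5,383.90 = £16.10. Insurer: £197 − £16.10 = £180.90.
Bill 5, £1,408: deductible met; 30% of £1,408 = £422.40. Adding that to £5,400 gives £5,822.40, past the £5,400 cap; owner pays only £5,400 − £5,400 = £0. Insurer: £1,408 − £0 = £1,408.
Insurer total = bills − owner's total = £15,146 − £5,400 = £9,746.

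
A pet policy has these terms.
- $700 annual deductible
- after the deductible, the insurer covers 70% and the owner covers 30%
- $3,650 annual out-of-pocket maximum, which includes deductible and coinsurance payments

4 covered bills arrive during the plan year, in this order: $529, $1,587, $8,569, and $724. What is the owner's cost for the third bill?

$2,525.20

Claim 1 ($529): entire amount goes to the deductible. Cost to owner: $529. OOP to date $529.
Claim 2 ($1,587): deductible takes $171, $1,416 remains; owner's 30% is $424.80. Owner pays $595.80; OOP now $1,124.80.
Claim 3 ($8,569): deductible already satisfied, so owner's share is 30% × $8,569 = $2,570.70. That would push OOP to $3,695.50, over the $3,650 cap, so owner pays $3,650 − $1,124.80 = $2,525.20.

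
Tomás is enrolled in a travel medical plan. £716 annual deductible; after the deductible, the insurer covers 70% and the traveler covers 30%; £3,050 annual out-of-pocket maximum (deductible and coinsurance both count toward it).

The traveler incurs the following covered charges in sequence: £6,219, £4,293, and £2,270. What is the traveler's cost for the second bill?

Claim 1 — £6,219: deductible takes £716, £5,503 remains; traveler's 30% is £1,650.90. Cost to traveler: £2,366.90. OOP to date £2,366.90.
Claim 2 — £4,293: deductible met; 30% of £4,293 = £1,287.90. That would push OOP to £3,654.80, over the £3,050 cap, so traveler pays £3,050 − £2,366.90 = £683.10.

£683.10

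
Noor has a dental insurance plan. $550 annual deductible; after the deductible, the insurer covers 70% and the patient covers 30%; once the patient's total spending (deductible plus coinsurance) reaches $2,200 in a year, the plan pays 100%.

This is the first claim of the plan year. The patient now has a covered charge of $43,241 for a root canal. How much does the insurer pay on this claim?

$41,041

Nothing has been paid toward the $550 deductible, so the first $550 of this charge is applied there.
That leaves $43,241 − $550 = $42,691 for coinsurance.
Patient's 30% share of $42,691 is $12,807.30.
Patient responsibility before any cap: $550 + $12,807.30 = $13,357.30.
That would bring total out-of-pocket to $13,357.30, past the $2,200 cap. The patient is capped at $2,200 − $0 = $2,200 on this claim.
The insurer covers the remainder: $43,241 − $2,200 = $41,041.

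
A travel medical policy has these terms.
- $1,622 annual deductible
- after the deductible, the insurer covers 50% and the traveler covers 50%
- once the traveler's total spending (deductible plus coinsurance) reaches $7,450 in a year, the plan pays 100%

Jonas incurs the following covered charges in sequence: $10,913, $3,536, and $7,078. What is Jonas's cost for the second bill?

$1,182.50

Claim 1 ($10,913): $1,622 to deductible, leaving $9,291; 50% of $9,291 = $4,645.50. Cost to traveler: $6,267.50. OOP to date $6,267.50.
Claim 2 ($3,536): deductible met; 50% of $3,536 = $1,768. Adding that to $6,267.50 gives $8,035.50, past the $7,450 cap; traveler pays only $7,450 − $6,267.50 = $1,182.50.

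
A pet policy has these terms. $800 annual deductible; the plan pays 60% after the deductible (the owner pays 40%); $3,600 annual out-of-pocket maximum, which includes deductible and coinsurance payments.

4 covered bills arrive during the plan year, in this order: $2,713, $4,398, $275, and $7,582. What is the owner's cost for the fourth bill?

$165.60

#1 ($2,713): deductible takes $800, $1,913 remains; owner's 40% is $765.20. Cost to owner: $1,565.20. OOP to date $1,565.20.
#2 ($4,398): deductible already satisfied, so owner's share is 40% × $4,398 = $1,759.20. Owner owes $1,759.20 (running OOP $3,324.40).
#3 ($275): deductible met; 40% of $275 = $110. Cost to owner: $110. OOP to date $3,434.40.
#4 ($7,582): 40% coinsurance on $7,582 = $3,032.80. Adding that to $3,434.40 gives $6,467.20, past the $3,600 cap; owner pays only $3,600 − $3,434.40 = $165.60.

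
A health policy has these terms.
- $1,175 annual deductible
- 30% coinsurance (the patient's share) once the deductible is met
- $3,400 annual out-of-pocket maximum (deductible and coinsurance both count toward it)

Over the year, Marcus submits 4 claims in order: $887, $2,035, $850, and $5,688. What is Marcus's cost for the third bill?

$255

Claim 1 ($887): all of it applies to the deductible. Patient owes $887 (running OOP $887).
Claim 2 ($2,035): deductible takes $288, $1,747 remains; coinsurance $1,747 × 30% = $524.10. Patient pays $812.10; OOP now $1,699.10.
Claim 3 ($850): deductible already satisfied, so patient's share is 30% × $850 = $255. Patient owes $255 (running OOP $1,954.10).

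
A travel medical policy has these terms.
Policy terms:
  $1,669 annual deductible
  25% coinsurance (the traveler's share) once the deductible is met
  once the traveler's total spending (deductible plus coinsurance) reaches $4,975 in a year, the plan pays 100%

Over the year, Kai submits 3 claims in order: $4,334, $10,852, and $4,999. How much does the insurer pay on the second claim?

Claim 1 ($4,334): $1,669 to deductible, leaving $2,665; traveler's 25% is $666.25. Traveler owes $2,335.25 (running OOP $2,335.25). Plan pays $4,334 − $2,335.25 = $1,998.75.
Claim 2 ($10,852): 25% coinsurance on $10,852 = $2,713. OOP would hit $5,048.25 > $4,975, so the cap limits the traveler to $4,975 − $2,335.25 = $2,639.75. Insurer: $10,852 − $2,639.75 = $8,212.25.

$8,212.25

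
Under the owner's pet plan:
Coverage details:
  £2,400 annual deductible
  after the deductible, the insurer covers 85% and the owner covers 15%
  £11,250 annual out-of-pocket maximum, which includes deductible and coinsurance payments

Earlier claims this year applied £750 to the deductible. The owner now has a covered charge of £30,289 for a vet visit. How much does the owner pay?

£5,945.85

Remaining deductible: £2,400 − £750 = £1,650.
The remaining £28,639 (= £30,289 − £1,650) moves to coinsurance.
15% of £28,639 = £4,295.85 falls to the owner.
That puts the owner's cost at £1,650 + £4,295.85 = £5,945.85 before any cap.
Cumulative spending £750 + £5,945.85 = £6,695.85 stays under the £11,250 maximum.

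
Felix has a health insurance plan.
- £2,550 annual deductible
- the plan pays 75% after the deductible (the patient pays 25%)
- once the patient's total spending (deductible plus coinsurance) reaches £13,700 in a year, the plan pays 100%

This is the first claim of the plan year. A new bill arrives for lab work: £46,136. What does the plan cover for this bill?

£32,689.50

Deductible not yet touched, so the first £2,550 of the bill goes to the deductible.
After the £2,550 deductible portion, £46,136 − £2,550 = £43,586 is subject to coinsurance.
25% of £43,586 = £10,896.50 falls to the patient.
Patient responsibility before any cap: £2,550 + £10,896.50 = £13,446.50.
Year-to-date out-of-pocket becomes £0 + £13,446.50 = £13,446.50, still under the £13,700 maximum, so no cap applies.
Insurer pays the balance: £46,136 − £13,446.50 = £32,689.50.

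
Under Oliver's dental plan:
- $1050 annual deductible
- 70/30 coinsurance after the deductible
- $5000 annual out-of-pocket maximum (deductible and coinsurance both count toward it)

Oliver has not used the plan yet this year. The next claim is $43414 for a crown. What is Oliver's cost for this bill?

The full $1050 deductible is still open; $1050 of this bill applies to it.
That leaves $43414 − $1050 = $42364 for coinsurance.
30% of $42364 = $12709.20 falls to the patient.
Patient responsibility before any cap: $1050 + $12709.20 = $13759.20.
That would bring total out-of-pocket to $13759.20, past the $5000 cap. The patient is capped at $5000 − $0 = $5000 on this claim.

$5000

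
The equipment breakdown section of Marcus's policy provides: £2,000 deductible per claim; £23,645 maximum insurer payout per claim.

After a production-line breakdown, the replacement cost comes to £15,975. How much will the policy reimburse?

Less the £2,000 deductible: £15,975 − £2,000 = £13,975.
£13,975 is within the £23,645 limit, so the insurer pays £13,975.

£13,975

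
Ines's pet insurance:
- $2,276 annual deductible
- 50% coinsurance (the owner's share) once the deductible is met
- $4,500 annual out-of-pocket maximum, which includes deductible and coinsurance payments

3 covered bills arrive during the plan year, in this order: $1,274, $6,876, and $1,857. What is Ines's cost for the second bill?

$3,226

Bill 1, $1,274: fully absorbed by the deductible. Owner pays $1,274; OOP now $1,274.
Bill 2, $6,876: deductible takes $1,002, $5,874 remains; coinsurance $5,874 × 50% = $2,937. Claim cost before the cap: $1,002 + $2,937 = $3,939. Adding that to $1,274 gives $5,213, past the $4,500 cap; owner pays only $4,500 − $1,274 = $3,226.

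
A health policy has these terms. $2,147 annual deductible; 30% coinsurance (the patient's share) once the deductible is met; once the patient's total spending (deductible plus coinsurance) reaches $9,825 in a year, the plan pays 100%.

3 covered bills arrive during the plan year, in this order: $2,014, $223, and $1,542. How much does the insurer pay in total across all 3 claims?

$1,142.40

Bill 1, $2,014: all of it applies to the deductible. Cost to patient: $2,014. OOP to date $2,014. Plan pays $2,014 − $2,014 = $0.
Bill 2, $223: $133 to deductible, leaving $90; patient's 30% is $27. Cost to patient: $160. OOP to date $2,174. Plan pays $223 − $160 = $63.
Bill 3, $1,542: 30% coinsurance on $1,542 = $462.60. Patient pays $462.60; OOP now $2,636.60. Insurer: $1,542 − $462.60 = $1,079.40.
Insurer total = bills − patient's total = $3,779 − $2,636.60 = $1,142.40.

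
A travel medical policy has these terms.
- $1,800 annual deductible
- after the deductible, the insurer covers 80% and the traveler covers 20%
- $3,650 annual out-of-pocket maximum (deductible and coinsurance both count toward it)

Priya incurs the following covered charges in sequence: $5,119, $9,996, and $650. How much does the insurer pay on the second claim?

$8,809.80

Claim 1 — $5,119: $1,800 to deductible, leaving $3,319; 20% of $3,319 = $663.80. Traveler owes $2,463.80 (running OOP $2,463.80). Plan pays $5,119 − $2,463.80 = $2,655.20.
Claim 2 — $9,996: deductible already satisfied, so traveler's share is 20% × $9,996 = $1,999.20. OOP would hit $4,463 > $3,650, so the cap limits the traveler to $3,650 − $2,463.80 = $1,186.20. Plan pays $9,996 − $1,186.20 = $8,809.80.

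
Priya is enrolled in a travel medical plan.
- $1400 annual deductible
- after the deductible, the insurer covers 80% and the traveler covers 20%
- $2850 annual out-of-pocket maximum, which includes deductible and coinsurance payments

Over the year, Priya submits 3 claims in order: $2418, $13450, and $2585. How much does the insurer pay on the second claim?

$12203.60

Bill 1, $2418: deductible takes $1400, $1018 remains; coinsurance $1018 × 20% = $203.60. Traveler owes $1603.60 (running OOP $1603.60). Insurer: $2418 − $1603.60 = $814.40.
Bill 2, $13450: deductible already satisfied, so traveler's share is 20% × $13450 = $2690. That would push OOP to $4293.60, over the $2850 cap, so traveler pays $2850 − $1603.60 = $1246.40. Plan pays $13450 − $1246.40 = $12203.60.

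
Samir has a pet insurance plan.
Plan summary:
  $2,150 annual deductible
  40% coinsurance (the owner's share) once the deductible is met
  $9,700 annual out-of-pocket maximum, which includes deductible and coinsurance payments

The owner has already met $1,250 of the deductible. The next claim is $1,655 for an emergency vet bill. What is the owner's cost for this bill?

Deductible still to meet: $2,150 − $1,250 = $900.
The remaining $755 (= $1,655 − $900) moves to coinsurance.
Coinsurance: $755 × 40% = $302.
So the owner owes $900 + $302 = $1,202 before any cap.
Cumulative spending $1,250 + $1,202 = $2,452 stays under the $9,700 maximum.

$1,202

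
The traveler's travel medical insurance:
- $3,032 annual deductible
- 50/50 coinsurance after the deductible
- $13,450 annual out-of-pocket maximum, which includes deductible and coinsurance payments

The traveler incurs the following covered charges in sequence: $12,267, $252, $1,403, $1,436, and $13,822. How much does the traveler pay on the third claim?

Claim 1 ($12,267): deductible takes $3,032, $9,235 remains; traveler's 50% is $4,617.50. Traveler pays $7,649.50; OOP now $7,649.50.
Claim 2 ($252): deductible met; 50% of $252 = $126. Traveler owes $126 (running OOP $7,775.50).
Claim 3 ($1,403): deductible already satisfied, so traveler's share is 50% × $1,403 = $701.50. Traveler owes $701.50 (running OOP $8,477).

$701.50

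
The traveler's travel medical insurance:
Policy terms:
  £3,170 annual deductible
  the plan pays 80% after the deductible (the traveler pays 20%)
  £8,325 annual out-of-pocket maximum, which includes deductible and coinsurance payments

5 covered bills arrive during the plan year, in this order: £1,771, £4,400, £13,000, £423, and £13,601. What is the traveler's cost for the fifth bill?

Bill 1, £1,771: all of it applies to the deductible. Traveler pays £1,771; OOP now £1,771.
Bill 2, £4,400: £1,399 to deductible, leaving £3,001; traveler's 20% is £600.20. Traveler owes £1,999.20 (running OOP £3,770.20).
Bill 3, £13,000: deductible met; 20% of £13,000 = £2,600. Traveler pays £2,600; OOP now £6,370.20.
Bill 4, £423: 20% coinsurance on £423 = £84.60. Traveler owes £84.60 (running OOP £6,454.80).
Bill 5, £13,601: deductible met; 20% of £13,601 = £2,720.20. Adding that to £6,454.80 gives £9,175, past the £8,325 cap; traveler pays only £8,325 − £6,454.80 = £1,870.20.

£1,870.20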